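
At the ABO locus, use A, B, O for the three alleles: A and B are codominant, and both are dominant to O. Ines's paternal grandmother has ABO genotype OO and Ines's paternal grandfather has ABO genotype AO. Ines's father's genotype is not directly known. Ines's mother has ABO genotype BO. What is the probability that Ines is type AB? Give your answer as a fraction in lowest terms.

1/8

Ines's father's ABO genotype from OO × AO: 1/2 AO, 1/2 OO.
Crossing each possibility with the mother BO and summing P(type AB): 1/2·1/4 + 1/2·0 = 1/8.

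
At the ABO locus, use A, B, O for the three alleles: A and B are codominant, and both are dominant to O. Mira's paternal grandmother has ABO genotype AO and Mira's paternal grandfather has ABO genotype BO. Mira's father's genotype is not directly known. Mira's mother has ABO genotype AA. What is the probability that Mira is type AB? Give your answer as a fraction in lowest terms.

1/4

Mira's father's ABO genotype from AO × BO: 1/4 AB, 1/4 AO, 1/4 BO, 1/4 OO.
Crossing each possibility with the mother AA and summing P(type AB): 1/4·1/2 + 1/4·0 + 1/4·1/2 + 1/4·0 = 1/4.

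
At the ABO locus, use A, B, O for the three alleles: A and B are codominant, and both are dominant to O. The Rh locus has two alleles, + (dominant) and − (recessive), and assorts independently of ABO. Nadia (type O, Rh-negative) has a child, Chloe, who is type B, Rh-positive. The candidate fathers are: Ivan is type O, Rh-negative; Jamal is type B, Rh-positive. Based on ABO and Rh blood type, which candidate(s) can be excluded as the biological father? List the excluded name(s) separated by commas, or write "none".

A candidate is excluded only if no genotype consistent with his phenotype could produce a type B, Rh-positive child with a type O, Rh-negative mother.
Ivan (type O, Rh-): no genotype consistent with that phenotype can produce a type-B Rh+ child with a type-O mother.

Ivan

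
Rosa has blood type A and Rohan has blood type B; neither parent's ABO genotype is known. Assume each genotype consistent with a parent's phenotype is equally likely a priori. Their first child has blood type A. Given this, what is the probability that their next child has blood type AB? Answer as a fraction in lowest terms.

Possible genotypes: Rosa ∈ {AA, AO}; Rohan ∈ {BB, BO}.
Weight each parental genotype pair by prior × P(type-A child):
  AA × BO: posterior weight 2/3; P(next child type AB) = 1/2.
  AO × BO: posterior weight 1/3; P(next child type AB) = 1/4.
Weighted sum = 5/12.

5/12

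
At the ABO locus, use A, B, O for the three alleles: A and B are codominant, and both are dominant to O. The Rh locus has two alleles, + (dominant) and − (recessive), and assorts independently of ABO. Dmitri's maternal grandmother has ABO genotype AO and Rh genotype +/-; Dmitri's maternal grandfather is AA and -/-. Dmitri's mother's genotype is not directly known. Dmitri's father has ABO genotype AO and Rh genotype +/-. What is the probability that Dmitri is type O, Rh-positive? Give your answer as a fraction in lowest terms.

Dmitri's mother's ABO genotype from AO × AA: 1/2 AA, 1/2 AO.
Crossing each possibility with the father AO and summing P(type O): 1/2·0 + 1/2·1/4 = 1/8.
Similarly for Rh via the mother's Rh distribution: P(Rh+) = 5/8.
Independent loci: 1/8 × 5/8 = 5/64.

5/64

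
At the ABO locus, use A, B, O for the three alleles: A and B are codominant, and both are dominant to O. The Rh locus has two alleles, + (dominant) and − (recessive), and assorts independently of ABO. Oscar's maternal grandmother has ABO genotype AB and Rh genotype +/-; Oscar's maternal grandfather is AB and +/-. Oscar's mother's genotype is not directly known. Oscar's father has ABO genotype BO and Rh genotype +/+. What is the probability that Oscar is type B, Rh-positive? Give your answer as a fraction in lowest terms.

1/2

Oscar's mother's ABO genotype from AB × AB: 1/4 AA, 1/2 AB, 1/4 BB.
Crossing each possibility with the father BO and summing P(type B): 1/4·0 + 1/2·1/2 + 1/4·1 = 1/2.
Similarly for Rh via the mother's Rh distribution: P(Rh+) = 1.
Independent loci: 1/2 × 1 = 1/2.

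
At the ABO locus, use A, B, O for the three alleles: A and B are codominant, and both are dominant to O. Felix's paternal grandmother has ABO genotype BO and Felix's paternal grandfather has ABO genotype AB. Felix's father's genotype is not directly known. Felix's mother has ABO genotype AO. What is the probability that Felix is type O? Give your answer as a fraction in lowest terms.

1/8

Felix's father's ABO genotype from BO × AB: 1/4 AB, 1/4 AO, 1/4 BB, 1/4 BO.
Crossing each possibility with the mother AO and summing P(type O): 1/4·0 + 1/4·1/4 + 1/4·0 + 1/4·1/4 = 1/8.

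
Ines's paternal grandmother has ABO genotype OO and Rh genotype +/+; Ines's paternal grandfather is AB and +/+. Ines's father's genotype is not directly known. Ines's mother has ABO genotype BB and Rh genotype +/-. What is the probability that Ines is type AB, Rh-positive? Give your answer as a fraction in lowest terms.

Ines's father's ABO genotype from OO × AB: 1/2 AO, 1/2 BO.
Crossing each possibility with the mother BB and summing P(type AB): 1/2·1/2 + 1/2·0 = 1/4.
Similarly for Rh via the father's Rh distribution: P(Rh+) = 1.
Independent loci: 1/4 × 1 = 1/4.

1/4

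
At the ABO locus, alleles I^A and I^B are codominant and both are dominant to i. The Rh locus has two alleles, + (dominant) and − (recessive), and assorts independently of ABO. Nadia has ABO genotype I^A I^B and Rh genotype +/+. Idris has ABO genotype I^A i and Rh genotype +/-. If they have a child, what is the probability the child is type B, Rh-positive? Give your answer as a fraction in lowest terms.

1/4

ABO cross I^A I^B × I^A i → offspring phenotypes: 1/2 A, 1/4 B, 1/4 AB.
Rh cross +/+ × +/- → 1 Rh+.
Independent loci: P(type B, Rh-positive) = 1/4 × 1 = 1/4.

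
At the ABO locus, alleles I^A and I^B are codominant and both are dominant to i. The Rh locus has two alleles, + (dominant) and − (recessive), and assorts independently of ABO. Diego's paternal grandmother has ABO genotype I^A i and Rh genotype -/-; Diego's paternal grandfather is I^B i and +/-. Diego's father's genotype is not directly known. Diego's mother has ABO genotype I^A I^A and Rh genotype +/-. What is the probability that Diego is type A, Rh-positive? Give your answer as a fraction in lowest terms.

Diego's father's ABO genotype from I^A i × I^B i: 1/4 I^A I^B, 1/4 I^A i, 1/4 I^B i, 1/4 i i.
Crossing each possibility with the mother I^A I^A and summing P(type A): 1/4·1/2 + 1/4·1 + 1/4·1/2 + 1/4·1 = 3/4.
Similarly for Rh via the father's Rh distribution: P(Rh+) = 5/8.
Independent loci: 3/4 × 5/8 = 15/32.

15/32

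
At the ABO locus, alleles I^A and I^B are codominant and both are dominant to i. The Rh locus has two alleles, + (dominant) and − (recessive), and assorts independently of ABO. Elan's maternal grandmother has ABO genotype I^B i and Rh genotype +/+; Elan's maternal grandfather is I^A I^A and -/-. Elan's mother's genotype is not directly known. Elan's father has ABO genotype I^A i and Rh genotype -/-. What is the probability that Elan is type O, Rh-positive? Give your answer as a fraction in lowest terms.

1/16

Elan's mother's ABO genotype from I^B i × I^A I^A: 1/2 I^A I^B, 1/2 I^A i.
Crossing each possibility with the father I^A i and summing P(type O): 1/2·0 + 1/2·1/4 = 1/8.
Similarly for Rh via the mother's Rh distribution: P(Rh+) = 1/2.
Independent loci: 1/8 × 1/2 = 1/16.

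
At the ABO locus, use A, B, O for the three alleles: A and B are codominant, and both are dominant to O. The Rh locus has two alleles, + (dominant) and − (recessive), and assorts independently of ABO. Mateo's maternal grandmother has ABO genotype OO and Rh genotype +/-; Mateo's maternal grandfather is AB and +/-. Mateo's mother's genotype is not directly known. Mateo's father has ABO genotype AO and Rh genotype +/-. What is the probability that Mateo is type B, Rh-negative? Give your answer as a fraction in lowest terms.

Mateo's mother's ABO genotype from OO × AB: 1/2 AO, 1/2 BO.
Crossing each possibility with the father AO and summing P(type B): 1/2·0 + 1/2·1/4 = 1/8.
Similarly for Rh via the mother's Rh distribution: P(Rh-) = 1/4.
Independent loci: 1/8 × 1/4 = 1/32.

1/32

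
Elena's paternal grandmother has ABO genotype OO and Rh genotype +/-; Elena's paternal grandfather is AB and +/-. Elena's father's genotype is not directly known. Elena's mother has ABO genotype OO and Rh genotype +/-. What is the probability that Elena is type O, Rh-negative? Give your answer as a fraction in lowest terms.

Elena's father's ABO genotype from OO × AB: 1/2 AO, 1/2 BO.
Crossing each possibility with the mother OO and summing P(type O): 1/2·1/2 + 1/2·1/2 = 1/2.
Similarly for Rh via the father's Rh distribution: P(Rh-) = 1/4.
Independent loci: 1/2 × 1/4 = 1/8.

1/8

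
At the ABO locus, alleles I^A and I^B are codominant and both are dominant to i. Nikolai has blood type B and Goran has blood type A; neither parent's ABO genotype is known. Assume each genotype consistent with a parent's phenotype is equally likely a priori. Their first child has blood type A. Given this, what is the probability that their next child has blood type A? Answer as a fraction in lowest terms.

5/12

Possible genotypes: Nikolai ∈ {I^B I^B, I^B i}; Goran ∈ {I^A I^A, I^A i}.
Weight each parental genotype pair by prior × P(type-A child):
  I^B i × I^A I^A: posterior weight 2/3; P(next child type A) = 1/2.
  I^B i × I^A i: posterior weight 1/3; P(next child type A) = 1/4.
Weighted sum = 5/12.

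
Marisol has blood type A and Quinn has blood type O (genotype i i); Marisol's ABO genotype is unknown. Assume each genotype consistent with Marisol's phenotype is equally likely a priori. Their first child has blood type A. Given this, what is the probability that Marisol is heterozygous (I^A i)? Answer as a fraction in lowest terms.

Possible genotypes: Marisol ∈ {I^A I^A, I^A i}; Quinn ∈ {i i}.
Weight each parental genotype pair by prior × P(type-A child):
  I^A I^A × i i: posterior weight 2/3.
  I^A i × i i: posterior weight 1/3.
Sum the posterior weight over pairs where Marisol is I^A i: 1/3.

1/3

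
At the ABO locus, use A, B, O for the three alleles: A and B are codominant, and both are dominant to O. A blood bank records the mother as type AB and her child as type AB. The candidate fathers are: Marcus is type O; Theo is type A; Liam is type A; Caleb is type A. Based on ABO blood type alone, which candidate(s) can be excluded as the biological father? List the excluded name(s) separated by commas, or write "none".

Marcus

A candidate is excluded only if no genotype consistent with his phenotype could produce a type AB child with a type AB mother.
Marcus (type O): no genotype consistent with that phenotype can produce a type-AB child with a type-AB mother.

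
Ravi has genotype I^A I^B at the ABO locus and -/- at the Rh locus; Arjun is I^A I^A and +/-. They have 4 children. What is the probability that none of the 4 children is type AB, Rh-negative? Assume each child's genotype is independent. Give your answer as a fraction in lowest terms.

81/256

ABO cross I^A I^B × I^A I^A → 1/2 A, 1/2 AB.
Rh cross -/- × +/- → 1/2 Rh+, 1/2 Rh-; so P(type AB, Rh-negative) = 1/2 × 1/2 = 1/4 per child.
P(not type AB, Rh-negative) = 3/4 for one child; (3/4)^4 = 81/256.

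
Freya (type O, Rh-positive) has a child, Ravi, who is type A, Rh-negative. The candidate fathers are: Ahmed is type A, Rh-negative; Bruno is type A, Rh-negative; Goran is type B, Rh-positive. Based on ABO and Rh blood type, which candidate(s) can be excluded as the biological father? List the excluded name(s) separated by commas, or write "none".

Goran

A candidate is excluded only if no genotype consistent with his phenotype could produce a type A, Rh-negative child with a type O, Rh-positive mother.
Goran (type B, Rh+): no genotype consistent with that phenotype can produce a type-A Rh- child with a type-O mother.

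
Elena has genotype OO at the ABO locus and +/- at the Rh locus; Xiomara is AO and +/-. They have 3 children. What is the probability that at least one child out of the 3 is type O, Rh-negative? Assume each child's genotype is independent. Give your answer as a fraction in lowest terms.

169/512

ABO cross OO × AO → 1/2 O, 1/2 A.
Rh cross +/- × +/- → 3/4 Rh+, 1/4 Rh-; so P(type O, Rh-negative) = 1/2 × 1/4 = 1/8 per child.
P(none) = (7/8)^3 = 343/512; P(at least one) = 1 − 343/512 = 169/512.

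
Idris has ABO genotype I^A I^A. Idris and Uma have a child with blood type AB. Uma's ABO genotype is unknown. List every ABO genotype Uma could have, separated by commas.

I^A I^B, I^B I^B, I^B i

For each candidate genotype of Uma, check whether crossing it with I^A I^A can produce every observed child phenotype.
  I^A I^A → possible child types {A} ✗
  I^A I^B → possible child types {A, AB} ✓
  I^A i → possible child types {A} ✗
  I^B I^B → possible child types {AB} ✓
  I^B i → possible child types {A, AB} ✓
  i i → possible child types {A} ✗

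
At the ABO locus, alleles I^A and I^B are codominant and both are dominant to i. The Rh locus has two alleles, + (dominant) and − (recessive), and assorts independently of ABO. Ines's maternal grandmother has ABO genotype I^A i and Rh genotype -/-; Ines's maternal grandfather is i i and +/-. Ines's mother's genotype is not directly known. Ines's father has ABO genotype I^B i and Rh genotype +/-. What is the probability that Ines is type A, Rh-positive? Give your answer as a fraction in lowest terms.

Ines's mother's ABO genotype from I^A i × i i: 1/2 I^A i, 1/2 i i.
Crossing each possibility with the father I^B i and summing P(type A): 1/2·1/4 + 1/2·0 = 1/8.
Similarly for Rh via the mother's Rh distribution: P(Rh+) = 5/8.
Independent loci: 1/8 × 5/8 = 5/64.

5/64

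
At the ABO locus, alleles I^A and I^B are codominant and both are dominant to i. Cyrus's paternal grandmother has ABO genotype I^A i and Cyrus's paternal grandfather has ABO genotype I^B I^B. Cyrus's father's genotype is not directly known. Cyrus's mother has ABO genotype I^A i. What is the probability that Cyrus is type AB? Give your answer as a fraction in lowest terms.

Cyrus's father's ABO genotype from I^A i × I^B I^B: 1/2 I^A I^B, 1/2 I^B i.
Crossing each possibility with the mother I^A i and summing P(type AB): 1/2·1/4 + 1/2·1/4 = 1/4.

1/4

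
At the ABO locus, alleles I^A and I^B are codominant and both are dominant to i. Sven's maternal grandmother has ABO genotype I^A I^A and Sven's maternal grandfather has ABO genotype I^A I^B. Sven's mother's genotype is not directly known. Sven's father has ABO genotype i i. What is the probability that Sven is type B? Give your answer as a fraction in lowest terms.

Sven's mother's ABO genotype from I^A I^A × I^A I^B: 1/2 I^A I^A, 1/2 I^A I^B.
Crossing each possibility with the father i i and summing P(type B): 1/2·0 + 1/2·1/2 = 1/4.

1/4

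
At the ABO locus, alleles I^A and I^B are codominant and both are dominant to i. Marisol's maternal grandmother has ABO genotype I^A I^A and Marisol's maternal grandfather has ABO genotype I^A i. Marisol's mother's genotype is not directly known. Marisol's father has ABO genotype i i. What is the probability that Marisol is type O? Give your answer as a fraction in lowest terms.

Marisol's mother's ABO genotype from I^A I^A × I^A i: 1/2 I^A I^A, 1/2 I^A i.
Crossing each possibility with the father i i and summing P(type O): 1/2·0 + 1/2·1/2 = 1/4.

1/4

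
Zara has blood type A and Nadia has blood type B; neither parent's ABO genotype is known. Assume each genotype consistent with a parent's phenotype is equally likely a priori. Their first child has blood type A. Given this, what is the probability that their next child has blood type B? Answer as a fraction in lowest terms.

1/12

Possible genotypes: Zara ∈ {AA, AO}; Nadia ∈ {BB, BO}.
Weight each parental genotype pair by prior × P(type-A child):
  AA × BO: posterior weight 2/3; P(next child type B) = 0.
  AO × BO: posterior weight 1/3; P(next child type B) = 1/4.
Weighted sum = 1/12.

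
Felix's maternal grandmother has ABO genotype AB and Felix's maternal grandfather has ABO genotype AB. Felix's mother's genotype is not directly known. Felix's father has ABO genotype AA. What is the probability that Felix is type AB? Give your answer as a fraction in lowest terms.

Felix's mother's ABO genotype from AB × AB: 1/4 AA, 1/2 AB, 1/4 BB.
Crossing each possibility with the father AA and summing P(type AB): 1/4·0 + 1/2·1/2 + 1/4·1 = 1/2.

1/2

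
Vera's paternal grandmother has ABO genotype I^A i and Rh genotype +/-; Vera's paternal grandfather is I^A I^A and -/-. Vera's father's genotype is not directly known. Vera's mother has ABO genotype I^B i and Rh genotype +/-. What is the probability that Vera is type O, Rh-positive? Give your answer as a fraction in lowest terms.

Vera's father's ABO genotype from I^A i × I^A I^A: 1/2 I^A I^A, 1/2 I^A i.
Crossing each possibility with the mother I^B i and summing P(type O): 1/2·0 + 1/2·1/4 = 1/8.
Similarly for Rh via the father's Rh distribution: P(Rh+) = 5/8.
Independent loci: 1/8 × 5/8 = 5/64.

5/64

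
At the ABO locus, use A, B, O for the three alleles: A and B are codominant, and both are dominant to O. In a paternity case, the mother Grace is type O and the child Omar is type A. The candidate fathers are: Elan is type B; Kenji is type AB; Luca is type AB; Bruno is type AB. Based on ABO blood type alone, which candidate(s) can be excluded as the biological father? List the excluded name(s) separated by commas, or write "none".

A candidate is excluded only if no genotype consistent with his phenotype could produce a type A child with a type O mother.
Elan (type B): no genotype consistent with that phenotype can produce a type-A child with a type-O mother.

Elan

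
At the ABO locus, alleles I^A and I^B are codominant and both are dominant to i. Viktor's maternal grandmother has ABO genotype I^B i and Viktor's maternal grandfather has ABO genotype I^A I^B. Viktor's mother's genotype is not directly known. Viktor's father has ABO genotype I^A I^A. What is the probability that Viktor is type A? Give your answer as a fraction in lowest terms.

Viktor's mother's ABO genotype from I^B i × I^A I^B: 1/4 I^A I^B, 1/4 I^A i, 1/4 I^B I^B, 1/4 I^B i.
Crossing each possibility with the father I^A I^A and summing P(type A): 1/4·1/2 + 1/4·1 + 1/4·0 + 1/4·1/2 = 1/2.

1/2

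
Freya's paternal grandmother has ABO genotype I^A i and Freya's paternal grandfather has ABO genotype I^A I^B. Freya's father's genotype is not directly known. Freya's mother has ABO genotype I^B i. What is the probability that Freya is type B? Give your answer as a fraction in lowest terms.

3/8

Freya's father's ABO genotype from I^A i × I^A I^B: 1/4 I^A I^A, 1/4 I^A I^B, 1/4 I^A i, 1/4 I^B i.
Crossing each possibility with the mother I^B i and summing P(type B): 1/4·0 + 1/4·1/2 + 1/4·1/4 + 1/4·3/4 = 3/8.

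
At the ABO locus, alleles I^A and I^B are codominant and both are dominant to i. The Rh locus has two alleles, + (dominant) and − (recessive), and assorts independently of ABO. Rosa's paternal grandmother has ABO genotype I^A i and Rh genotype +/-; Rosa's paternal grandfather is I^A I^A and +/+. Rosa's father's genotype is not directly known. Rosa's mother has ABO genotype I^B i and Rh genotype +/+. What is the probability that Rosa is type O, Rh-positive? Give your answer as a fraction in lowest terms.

Rosa's father's ABO genotype from I^A i × I^A I^A: 1/2 I^A I^A, 1/2 I^A i.
Crossing each possibility with the mother I^B i and summing P(type O): 1/2·0 + 1/2·1/4 = 1/8.
Similarly for Rh via the father's Rh distribution: P(Rh+) = 1.
Independent loci: 1/8 × 1 = 1/8.

1/8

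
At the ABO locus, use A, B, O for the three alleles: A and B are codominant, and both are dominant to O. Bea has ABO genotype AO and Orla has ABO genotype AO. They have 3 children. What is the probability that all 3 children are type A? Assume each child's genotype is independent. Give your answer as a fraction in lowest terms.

ABO cross AO × AO → 1/4 O, 3/4 A.
So P(type A) = 3/4 per child.
All 3 independent: (3/4)^3 = 27/64.

27/64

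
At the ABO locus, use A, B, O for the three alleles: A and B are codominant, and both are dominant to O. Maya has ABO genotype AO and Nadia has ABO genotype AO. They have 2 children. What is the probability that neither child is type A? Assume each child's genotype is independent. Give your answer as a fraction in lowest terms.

1/16

ABO cross AO × AO → 1/4 O, 3/4 A.
So P(type A) = 3/4 per child.
P(not type A) = 1/4 for one child; (1/4)^2 = 1/16.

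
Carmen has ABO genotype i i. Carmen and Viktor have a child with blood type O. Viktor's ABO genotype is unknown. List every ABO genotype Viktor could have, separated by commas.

I^A i, I^B i, i i

For each candidate genotype of Viktor, check whether crossing it with i i can produce every observed child phenotype.
  I^A I^A → possible child types {A} ✗
  I^A I^B → possible child types {A, B} ✗
  I^A i → possible child types {O, A} ✓
  I^B I^B → possible child types {B} ✗
  I^B i → possible child types {O, B} ✓
  i i → possible child types {O} ✓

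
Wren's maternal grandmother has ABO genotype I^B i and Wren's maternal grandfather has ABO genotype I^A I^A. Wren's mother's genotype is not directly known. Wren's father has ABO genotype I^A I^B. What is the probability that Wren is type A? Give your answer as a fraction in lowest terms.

3/8

Wren's mother's ABO genotype from I^B i × I^A I^A: 1/2 I^A I^B, 1/2 I^A i.
Crossing each possibility with the father I^A I^B and summing P(type A): 1/2·1/4 + 1/2·1/2 = 3/8.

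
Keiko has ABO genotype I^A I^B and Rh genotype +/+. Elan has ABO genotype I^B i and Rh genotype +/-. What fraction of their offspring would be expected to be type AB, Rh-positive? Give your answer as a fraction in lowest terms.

ABO cross I^A I^B × I^B i → offspring phenotypes: 1/4 A, 1/2 B, 1/4 AB.
Rh cross +/+ × +/- → 1 Rh+.
Independent loci: P(type AB, Rh-positive) = 1/4 × 1 = 1/4.

1/4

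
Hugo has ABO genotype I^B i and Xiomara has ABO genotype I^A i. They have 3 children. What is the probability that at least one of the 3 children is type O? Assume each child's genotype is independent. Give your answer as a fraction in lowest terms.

37/64

ABO cross I^B i × I^A i → 1/4 O, 1/4 A, 1/4 B, 1/4 AB.
So P(type O) = 1/4 per child.
P(none) = (3/4)^3 = 27/64; P(at least one) = 1 − 27/64 = 37/64.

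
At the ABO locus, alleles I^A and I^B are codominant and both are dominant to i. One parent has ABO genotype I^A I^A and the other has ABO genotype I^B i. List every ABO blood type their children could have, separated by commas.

Gametes from I^A I^A × I^B i give offspring ABO genotypes I^A I^B, I^A i, i.e. phenotypes A, AB.

A, AB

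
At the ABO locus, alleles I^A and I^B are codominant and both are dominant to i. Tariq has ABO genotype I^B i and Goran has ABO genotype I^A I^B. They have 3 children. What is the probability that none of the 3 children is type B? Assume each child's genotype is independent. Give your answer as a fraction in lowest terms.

ABO cross I^B i × I^A I^B → 1/4 A, 1/2 B, 1/4 AB.
So P(type B) = 1/2 per child.
P(not type B) = 1/2 for one child; (1/2)^3 = 1/8.

1/8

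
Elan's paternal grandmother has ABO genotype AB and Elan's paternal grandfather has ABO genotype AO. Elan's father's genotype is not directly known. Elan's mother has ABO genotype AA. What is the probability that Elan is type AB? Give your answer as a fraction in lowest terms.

1/4

Elan's father's ABO genotype from AB × AO: 1/4 AA, 1/4 AB, 1/4 AO, 1/4 BO.
Crossing each possibility with the mother AA and summing P(type AB): 1/4·0 + 1/4·1/2 + 1/4·0 + 1/4·1/2 = 1/4.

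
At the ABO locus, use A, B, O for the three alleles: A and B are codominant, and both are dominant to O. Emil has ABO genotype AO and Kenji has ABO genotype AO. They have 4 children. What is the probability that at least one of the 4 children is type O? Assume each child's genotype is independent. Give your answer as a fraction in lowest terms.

ABO cross AO × AO → 1/4 O, 3/4 A.
So P(type O) = 1/4 per child.
P(none) = (3/4)^4 = 81/256; P(at least one) = 1 − 81/256 = 175/256.

175/256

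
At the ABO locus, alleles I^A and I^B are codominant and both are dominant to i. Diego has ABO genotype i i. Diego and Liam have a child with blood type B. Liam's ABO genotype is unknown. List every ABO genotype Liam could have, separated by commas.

For each candidate genotype of Liam, check whether crossing it with i i can produce every observed child phenotype.
  I^A I^A → possible child types {A} ✗
  I^A I^B → possible child types {A, B} ✓
  I^A i → possible child types {O, A} ✗
  I^B I^B → possible child types {B} ✓
  I^B i → possible child types {O, B} ✓
  i i → possible child types {O} ✗

I^A I^B, I^B I^B, I^B i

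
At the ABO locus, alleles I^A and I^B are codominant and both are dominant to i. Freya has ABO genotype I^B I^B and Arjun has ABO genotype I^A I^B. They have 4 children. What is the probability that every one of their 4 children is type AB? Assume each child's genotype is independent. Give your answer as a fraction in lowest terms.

1/16

ABO cross I^B I^B × I^A I^B → 1/2 B, 1/2 AB.
So P(type AB) = 1/2 per child.
All 4 independent: (1/2)^4 = 1/16.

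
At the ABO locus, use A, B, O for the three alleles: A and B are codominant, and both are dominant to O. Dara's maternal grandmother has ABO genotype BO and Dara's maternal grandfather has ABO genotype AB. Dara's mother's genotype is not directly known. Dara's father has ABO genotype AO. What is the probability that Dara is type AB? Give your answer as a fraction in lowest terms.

1/4

Dara's mother's ABO genotype from BO × AB: 1/4 AB, 1/4 AO, 1/4 BB, 1/4 BO.
Crossing each possibility with the father AO and summing P(type AB): 1/4·1/4 + 1/4·0 + 1/4·1/2 + 1/4·1/4 = 1/4.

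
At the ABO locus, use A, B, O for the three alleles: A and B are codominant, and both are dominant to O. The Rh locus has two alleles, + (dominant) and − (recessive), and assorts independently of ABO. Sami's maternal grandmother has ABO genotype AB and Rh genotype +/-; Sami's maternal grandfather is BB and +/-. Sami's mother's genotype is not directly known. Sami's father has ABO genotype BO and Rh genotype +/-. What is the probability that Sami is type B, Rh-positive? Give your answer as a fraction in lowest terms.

Sami's mother's ABO genotype from AB × BB: 1/2 AB, 1/2 BB.
Crossing each possibility with the father BO and summing P(type B): 1/2·1/2 + 1/2·1 = 3/4.
Similarly for Rh via the mother's Rh distribution: P(Rh+) = 3/4.
Independent loci: 3/4 × 3/4 = 9/16.

9/16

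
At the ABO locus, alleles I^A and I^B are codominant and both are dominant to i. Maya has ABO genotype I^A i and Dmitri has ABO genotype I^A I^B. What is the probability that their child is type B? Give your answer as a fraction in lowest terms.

ABO cross I^A i × I^A I^B → offspring phenotypes: 1/2 A, 1/4 B, 1/4 AB.
So P(type B) = 1/4.

1/4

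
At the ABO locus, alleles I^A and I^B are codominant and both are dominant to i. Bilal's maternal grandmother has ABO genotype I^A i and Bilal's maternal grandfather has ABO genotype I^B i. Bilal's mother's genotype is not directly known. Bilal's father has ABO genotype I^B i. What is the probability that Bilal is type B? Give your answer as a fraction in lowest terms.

Bilal's mother's ABO genotype from I^A i × I^B i: 1/4 I^A I^B, 1/4 I^A i, 1/4 I^B i, 1/4 i i.
Crossing each possibility with the father I^B i and summing P(type B): 1/4·1/2 + 1/4·1/4 + 1/4·3/4 + 1/4·1/2 = 1/2.

1/2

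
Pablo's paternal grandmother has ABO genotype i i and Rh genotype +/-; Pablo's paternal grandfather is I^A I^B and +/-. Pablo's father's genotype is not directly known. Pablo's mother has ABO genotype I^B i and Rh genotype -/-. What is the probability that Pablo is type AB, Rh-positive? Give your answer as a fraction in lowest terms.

Pablo's father's ABO genotype from i i × I^A I^B: 1/2 I^A i, 1/2 I^B i.
Crossing each possibility with the mother I^B i and summing P(type AB): 1/2·1/4 + 1/2·0 = 1/8.
Similarly for Rh via the father's Rh distribution: P(Rh+) = 1/2.
Independent loci: 1/8 × 1/2 = 1/16.

1/16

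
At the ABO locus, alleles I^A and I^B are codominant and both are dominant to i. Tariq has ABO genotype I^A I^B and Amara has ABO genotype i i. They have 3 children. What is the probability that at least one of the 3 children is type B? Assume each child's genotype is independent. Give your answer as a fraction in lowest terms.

ABO cross I^A I^B × i i → 1/2 A, 1/2 B.
So P(type B) = 1/2 per child.
P(none) = (1/2)^3 = 1/8; P(at least one) = 1 − 1/8 = 7/8.

7/8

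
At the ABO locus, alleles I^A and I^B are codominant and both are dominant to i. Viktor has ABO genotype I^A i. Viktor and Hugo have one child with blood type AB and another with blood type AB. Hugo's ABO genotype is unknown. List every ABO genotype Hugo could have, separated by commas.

For each candidate genotype of Hugo, check whether crossing it with I^A i can produce every observed child phenotype.
  I^A I^A → possible child types {A} ✗
  I^A I^B → possible child types {A, B, AB} ✓
  I^A i → possible child types {O, A} ✗
  I^B I^B → possible child types {B, AB} ✓
  I^B i → possible child types {O, A, B, AB} ✓
  i i → possible child types {O, A} ✗

I^A I^B, I^B I^B, I^B i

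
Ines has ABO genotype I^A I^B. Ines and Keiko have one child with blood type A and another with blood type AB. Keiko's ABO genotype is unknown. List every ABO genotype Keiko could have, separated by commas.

I^A I^A, I^A I^B, I^A i, I^B i

For each candidate genotype of Keiko, check whether crossing it with I^A I^B can produce every observed child phenotype.
  I^A I^A → possible child types {A, AB} ✓
  I^A I^B → possible child types {A, B, AB} ✓
  I^A i → possible child types {A, B, AB} ✓
  I^B I^B → possible child types {B, AB} ✗
  I^B i → possible child types {A, B, AB} ✓
  i i → possible child types {A, B} ✗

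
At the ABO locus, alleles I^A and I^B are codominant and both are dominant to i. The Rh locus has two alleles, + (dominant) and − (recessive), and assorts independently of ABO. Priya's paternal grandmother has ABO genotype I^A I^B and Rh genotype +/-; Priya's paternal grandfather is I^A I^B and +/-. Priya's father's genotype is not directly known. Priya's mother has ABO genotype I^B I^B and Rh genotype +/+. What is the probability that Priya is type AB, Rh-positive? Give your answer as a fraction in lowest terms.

1/2

Priya's father's ABO genotype from I^A I^B × I^A I^B: 1/4 I^A I^A, 1/2 I^A I^B, 1/4 I^B I^B.
Crossing each possibility with the mother I^B I^B and summing P(type AB): 1/4·1 + 1/2·1/2 + 1/4·0 = 1/2.
Similarly for Rh via the father's Rh distribution: P(Rh+) = 1.
Independent loci: 1/2 × 1 = 1/2.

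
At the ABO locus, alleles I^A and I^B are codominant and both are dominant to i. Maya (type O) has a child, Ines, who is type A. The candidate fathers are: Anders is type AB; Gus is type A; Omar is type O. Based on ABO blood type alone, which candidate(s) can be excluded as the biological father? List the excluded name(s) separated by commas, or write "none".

Omar

A candidate is excluded only if no genotype consistent with his phenotype could produce a type A child with a type O mother.
Omar (type O): no genotype consistent with that phenotype can produce a type-A child with a type-O mother.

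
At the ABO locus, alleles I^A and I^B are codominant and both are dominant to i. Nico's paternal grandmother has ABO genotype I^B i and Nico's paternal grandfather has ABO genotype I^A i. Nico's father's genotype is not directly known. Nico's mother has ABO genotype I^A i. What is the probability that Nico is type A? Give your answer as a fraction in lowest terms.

Nico's father's ABO genotype from I^B i × I^A i: 1/4 I^A I^B, 1/4 I^A i, 1/4 I^B i, 1/4 i i.
Crossing each possibility with the mother I^A i and summing P(type A): 1/4·1/2 + 1/4·3/4 + 1/4·1/4 + 1/4·1/2 = 1/2.

1/2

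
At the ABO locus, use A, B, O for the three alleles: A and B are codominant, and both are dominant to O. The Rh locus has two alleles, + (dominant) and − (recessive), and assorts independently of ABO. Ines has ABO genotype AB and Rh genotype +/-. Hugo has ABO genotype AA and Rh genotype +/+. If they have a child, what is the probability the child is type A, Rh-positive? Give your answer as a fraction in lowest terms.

ABO cross AB × AA → offspring phenotypes: 1/2 A, 1/2 AB.
Rh cross +/- × +/+ → 1 Rh+.
Independent loci: P(type A, Rh-positive) = 1/2 × 1 = 1/2.

1/2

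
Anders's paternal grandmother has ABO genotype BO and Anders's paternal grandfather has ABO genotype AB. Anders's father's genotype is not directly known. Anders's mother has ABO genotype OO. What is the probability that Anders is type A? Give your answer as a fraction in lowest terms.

Anders's father's ABO genotype from BO × AB: 1/4 AB, 1/4 AO, 1/4 BB, 1/4 BO.
Crossing each possibility with the mother OO and summing P(type A): 1/4·1/2 + 1/4·1/2 + 1/4·0 + 1/4·0 = 1/4.

1/4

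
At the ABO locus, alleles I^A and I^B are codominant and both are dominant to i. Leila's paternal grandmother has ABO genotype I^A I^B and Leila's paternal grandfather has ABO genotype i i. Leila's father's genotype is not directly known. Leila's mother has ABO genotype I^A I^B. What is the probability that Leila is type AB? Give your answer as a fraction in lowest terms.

Leila's father's ABO genotype from I^A I^B × i i: 1/2 I^A i, 1/2 I^B i.
Crossing each possibility with the mother I^A I^B and summing P(type AB): 1/2·1/4 + 1/2·1/4 = 1/4.

1/4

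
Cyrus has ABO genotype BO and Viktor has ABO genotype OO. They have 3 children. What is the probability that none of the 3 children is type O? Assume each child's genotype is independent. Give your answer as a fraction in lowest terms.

1/8

ABO cross BO × OO → 1/2 O, 1/2 B.
So P(type O) = 1/2 per child.
P(not type O) = 1/2 for one child; (1/2)^3 = 1/8.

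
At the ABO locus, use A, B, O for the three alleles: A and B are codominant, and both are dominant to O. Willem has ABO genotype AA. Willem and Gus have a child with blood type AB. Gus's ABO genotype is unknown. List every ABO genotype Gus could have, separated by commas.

For each candidate genotype of Gus, check whether crossing it with AA can produce every observed child phenotype.
  AA → possible child types {A} ✗
  AB → possible child types {A, AB} ✓
  AO → possible child types {A} ✗
  BB → possible child types {AB} ✓
  BO → possible child types {A, AB} ✓
  OO → possible child types {A} ✗

AB, BB, BO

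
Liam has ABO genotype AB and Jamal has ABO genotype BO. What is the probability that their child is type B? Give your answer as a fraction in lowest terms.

ABO cross AB × BO → offspring phenotypes: 1/4 A, 1/2 B, 1/4 AB.
So P(type B) = 1/2.

1/2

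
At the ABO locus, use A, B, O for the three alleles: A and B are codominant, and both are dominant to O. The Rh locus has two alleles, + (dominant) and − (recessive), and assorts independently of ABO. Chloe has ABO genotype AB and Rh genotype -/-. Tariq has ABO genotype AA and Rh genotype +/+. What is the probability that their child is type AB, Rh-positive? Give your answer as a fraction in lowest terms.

ABO cross AB × AA → offspring phenotypes: 1/2 A, 1/2 AB.
Rh cross -/- × +/+ → 1 Rh+.
Independent loci: P(type AB, Rh-positive) = 1/2 × 1 = 1/2.

1/2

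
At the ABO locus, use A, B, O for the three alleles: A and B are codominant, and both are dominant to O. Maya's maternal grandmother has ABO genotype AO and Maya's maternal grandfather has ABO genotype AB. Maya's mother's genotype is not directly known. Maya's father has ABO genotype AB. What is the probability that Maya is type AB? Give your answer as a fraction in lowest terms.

3/8

Maya's mother's ABO genotype from AO × AB: 1/4 AA, 1/4 AB, 1/4 AO, 1/4 BO.
Crossing each possibility with the father AB and summing P(type AB): 1/4·1/2 + 1/4·1/2 + 1/4·1/4 + 1/4·1/4 = 3/8.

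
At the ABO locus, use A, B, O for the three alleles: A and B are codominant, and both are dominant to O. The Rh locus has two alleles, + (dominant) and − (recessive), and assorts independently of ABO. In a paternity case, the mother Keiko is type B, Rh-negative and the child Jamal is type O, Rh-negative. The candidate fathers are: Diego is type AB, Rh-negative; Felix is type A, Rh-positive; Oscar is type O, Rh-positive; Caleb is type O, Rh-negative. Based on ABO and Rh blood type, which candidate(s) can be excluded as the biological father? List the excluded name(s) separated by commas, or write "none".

A candidate is excluded only if no genotype consistent with his phenotype could produce a type O, Rh-negative child with a type B, Rh-negative mother.
Diego (type AB, Rh-): no genotype consistent with that phenotype can produce a type-O Rh- child with a type-B mother.

Diego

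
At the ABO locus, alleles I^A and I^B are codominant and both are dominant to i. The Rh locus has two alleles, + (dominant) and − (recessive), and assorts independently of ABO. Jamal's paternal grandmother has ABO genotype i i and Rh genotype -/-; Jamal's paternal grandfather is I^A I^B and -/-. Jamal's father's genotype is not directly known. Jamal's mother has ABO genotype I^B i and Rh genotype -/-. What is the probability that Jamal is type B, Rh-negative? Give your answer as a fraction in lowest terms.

Jamal's father's ABO genotype from i i × I^A I^B: 1/2 I^A i, 1/2 I^B i.
Crossing each possibility with the mother I^B i and summing P(type B): 1/2·1/4 + 1/2·3/4 = 1/2.
Similarly for Rh via the father's Rh distribution: P(Rh-) = 1.
Independent loci: 1/2 × 1 = 1/2.

1/2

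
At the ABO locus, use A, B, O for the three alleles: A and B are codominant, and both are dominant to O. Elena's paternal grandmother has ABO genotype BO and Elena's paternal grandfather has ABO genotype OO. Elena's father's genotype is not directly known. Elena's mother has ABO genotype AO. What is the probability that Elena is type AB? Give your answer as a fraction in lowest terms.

Elena's father's ABO genotype from BO × OO: 1/2 BO, 1/2 OO.
Crossing each possibility with the mother AO and summing P(type AB): 1/2·1/4 + 1/2·0 = 1/8.

1/8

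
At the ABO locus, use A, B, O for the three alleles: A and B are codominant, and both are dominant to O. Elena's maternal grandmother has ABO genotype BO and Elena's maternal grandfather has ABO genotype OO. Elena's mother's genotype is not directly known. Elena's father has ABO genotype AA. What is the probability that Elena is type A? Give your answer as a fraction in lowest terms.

Elena's mother's ABO genotype from BO × OO: 1/2 BO, 1/2 OO.
Crossing each possibility with the father AA and summing P(type A): 1/2·1/2 + 1/2·1 = 3/4.

3/4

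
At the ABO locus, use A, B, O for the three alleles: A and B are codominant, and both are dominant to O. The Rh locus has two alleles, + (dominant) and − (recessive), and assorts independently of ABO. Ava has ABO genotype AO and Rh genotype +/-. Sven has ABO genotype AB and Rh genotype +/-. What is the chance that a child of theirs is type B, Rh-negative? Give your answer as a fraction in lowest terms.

ABO cross AO × AB → offspring phenotypes: 1/2 A, 1/4 B, 1/4 AB.
Rh cross +/- × +/- → 3/4 Rh+, 1/4 Rh-.
Independent loci: P(type B, Rh-negative) = 1/4 × 1/4 = 1/16.

1/16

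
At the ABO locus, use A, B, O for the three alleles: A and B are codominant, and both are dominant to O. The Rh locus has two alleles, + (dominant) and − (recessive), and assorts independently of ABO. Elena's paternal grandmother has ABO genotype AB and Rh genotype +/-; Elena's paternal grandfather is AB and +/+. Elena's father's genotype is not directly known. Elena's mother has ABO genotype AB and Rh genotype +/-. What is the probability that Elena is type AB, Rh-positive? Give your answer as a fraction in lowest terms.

7/16

Elena's father's ABO genotype from AB × AB: 1/4 AA, 1/2 AB, 1/4 BB.
Crossing each possibility with the mother AB and summing P(type AB): 1/4·1/2 + 1/2·1/2 + 1/4·1/2 = 1/2.
Similarly for Rh via the father's Rh distribution: P(Rh+) = 7/8.
Independent loci: 1/2 × 7/8 = 7/16.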